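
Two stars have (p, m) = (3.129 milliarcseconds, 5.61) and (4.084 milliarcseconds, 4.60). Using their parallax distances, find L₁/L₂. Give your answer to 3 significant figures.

L₁/L₂ = 0.672

d₁ = 1/p₁ = 1/0.003129″ = 319.59 pc; d₂ = 1/p₂ = 1/0.004084″ = 244.86 pc.
M₁ = m₁ − 5 log₁₀ d₁ + 5 = 5.61 − 12.5230 + 5 = -1.9130.
M₂ = 4.60 − 11.9446 + 5 = -2.3446.
L₁/L₂ = 10^(0.4(M₂ − M₁)) = 10^(0.4 × (-0.4316)) = 10^(-0.17264) = 0.67199.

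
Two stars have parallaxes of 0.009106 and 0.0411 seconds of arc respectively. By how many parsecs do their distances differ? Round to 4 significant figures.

85.49 pc

d_A = 1/0.009106″ = 109.82 pc; d_B = 1/0.04110″ = 24.331 pc.
|d_B − d_A| = |24.331 − 109.82| = 85.489 pc.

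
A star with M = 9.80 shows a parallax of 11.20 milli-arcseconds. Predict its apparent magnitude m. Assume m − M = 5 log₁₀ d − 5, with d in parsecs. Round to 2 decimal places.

d = 1/p = 1/0.01120″ = 89.286 pc.
m − M = 5 log₁₀ d − 5 = 5 log₁₀(89.286) − 5 = 9.7539 − 5 = 4.7539.
m = M + (m − M) = 9.80 + 4.7539 = 14.55.

m = 14.55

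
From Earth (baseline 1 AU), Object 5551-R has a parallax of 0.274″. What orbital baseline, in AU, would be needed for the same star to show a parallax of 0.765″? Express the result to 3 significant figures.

2.79 AU

Parallax scales linearly with baseline: p ∝ B, so B = p_target / p_Earth × 1 AU.
B = 0.765 / 0.274 = 2.792 AU.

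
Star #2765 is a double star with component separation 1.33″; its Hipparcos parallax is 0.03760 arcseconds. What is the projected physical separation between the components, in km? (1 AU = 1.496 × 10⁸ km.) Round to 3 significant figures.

d = 1/p = 1/0.03760″ = 26.596 pc.
At distance d (pc), an angle of θ arcsec spans θ·d AU: s = 1.33 × 26.596 = 35.373 AU.
= 35.373 × 1.496 × 10⁸ km = 5.2918 × 10^9 km.

5.29 × 10^9 km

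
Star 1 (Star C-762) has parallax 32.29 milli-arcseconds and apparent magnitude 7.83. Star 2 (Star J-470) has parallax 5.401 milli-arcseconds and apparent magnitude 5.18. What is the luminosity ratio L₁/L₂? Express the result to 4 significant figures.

d₁ = 1/p₁ = 1/0.03229″ = 30.969 pc; d₂ = 1/p₂ = 1/0.005401″ = 185.15 pc.
M₁ = m₁ − 5 log₁₀ d₁ + 5 = 7.83 − 7.4546 + 5 = 5.3754.
M₂ = 5.18 − 11.3376 + 5 = -1.1576.
L₁/L₂ = 10^(0.4(M₂ − M₁)) = 10^(0.4 × (-6.5330)) = 10^(-2.61320) = 0.0024367.

L₁/L₂ = 0.002437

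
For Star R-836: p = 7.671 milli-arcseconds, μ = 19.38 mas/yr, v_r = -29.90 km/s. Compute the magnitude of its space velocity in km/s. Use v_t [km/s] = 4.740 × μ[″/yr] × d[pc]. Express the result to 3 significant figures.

32.2 km/s

d = 1/p = 1/0.007671″ = 130.36 pc.
μ = 19.38 mas/yr = 0.01938 ″/yr.
v_t = 4.740 μ d = 4.740 × 0.01938 × 130.36 = 11.975 km/s.
v = √(v_r² + v_t²) = √((-29.90)² + 11.975²) = √1037.41 = 32.209 km/s.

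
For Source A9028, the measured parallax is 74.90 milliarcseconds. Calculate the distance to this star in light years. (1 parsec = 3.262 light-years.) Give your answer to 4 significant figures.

43.55 light years

p = 74.90 milliarcseconds = 0.07490 arcsec.
d = 1/p = 1/0.07490 = 13.351 pc.
In light-years: 13.351 × 3.262 = 43.551 ly.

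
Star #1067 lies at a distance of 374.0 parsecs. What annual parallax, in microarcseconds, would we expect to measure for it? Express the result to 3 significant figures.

2670 μas

p = 1/d = 1/374 = 0.0026738 arcsec.
= 0.0026738 × 10⁶ = 2673.8 μas.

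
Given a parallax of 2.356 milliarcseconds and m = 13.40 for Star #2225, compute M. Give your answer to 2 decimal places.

M = 5.26

d = 1/p = 1/0.002356″ = 424.45 pc.
m − M = 5 log₁₀(424.45) − 5 = 13.1391 − 5 = 8.1391.
M = m − (m − M) = 13.40 − 8.1391 = 5.26.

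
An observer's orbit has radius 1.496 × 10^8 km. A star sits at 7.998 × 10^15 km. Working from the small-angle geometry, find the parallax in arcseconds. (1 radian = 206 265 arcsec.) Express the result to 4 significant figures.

θ ≈ B/d = (1.496 × 10^8) / (7.998 × 10^15) = 1.8705 × 10^-8 rad.
In arcseconds: 1.8705 × 10^-8 × 206265 = 0.0038582″.

0.003858 arcsec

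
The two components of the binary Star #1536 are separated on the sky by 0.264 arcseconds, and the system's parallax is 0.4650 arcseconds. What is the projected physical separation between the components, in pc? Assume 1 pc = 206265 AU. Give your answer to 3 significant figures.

2.75 × 10^-6 pc

d = 1/p = 1/0.4650″ = 2.1505 pc.
At distance d (pc), an angle of θ arcsec spans θ·d AU: s = 0.264 × 2.1505 = 0.56773 AU.
= 0.56773 / 206265 = 2.7524 × 10^-6 pc.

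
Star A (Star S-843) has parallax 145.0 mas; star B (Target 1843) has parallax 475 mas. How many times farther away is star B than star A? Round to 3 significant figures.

0.305

Since d = 1/p, d_B/d_A = p_A/p_B.
= 145.0 / 475 = 0.30526.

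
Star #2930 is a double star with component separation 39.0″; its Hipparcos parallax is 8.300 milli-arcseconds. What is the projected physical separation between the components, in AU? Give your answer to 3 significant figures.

4700 AU

d = 1/p = 1/0.008300″ = 120.48 pc.
At distance d (pc), an angle of θ arcsec spans θ·d AU: s = 39.0 × 120.48 = 4698.7 AU.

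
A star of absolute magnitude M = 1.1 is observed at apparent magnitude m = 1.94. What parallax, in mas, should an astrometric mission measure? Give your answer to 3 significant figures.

m − M = 1.94 − 1.1 = 0.84.
d = 10^((m−M)/5 + 1) = 10^1.168 = 14.723 pc.
p = 1/d = 1/14.723 = 0.067921 arcsec = 67.921 mas.

67.9 mas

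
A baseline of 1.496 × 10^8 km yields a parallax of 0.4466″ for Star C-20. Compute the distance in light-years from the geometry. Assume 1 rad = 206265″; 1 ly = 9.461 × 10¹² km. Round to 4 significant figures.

7.303 ly

θ = 0.4466″ = 0.4466/206265 = 2.1652 × 10^-6 rad.
d = B/θ = (1.496 × 10^8) / (2.1652 × 10^-6) = 6.9093 × 10^13 km = (6.9093 × 10^13) / (9.461 × 10^12) ly = 7.3029 ly.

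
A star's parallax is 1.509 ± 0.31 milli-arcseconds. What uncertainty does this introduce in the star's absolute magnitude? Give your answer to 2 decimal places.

σ_M = 0.45 mag

M = m − 5 log₁₀ d + 5 = m + 5 log₁₀ p + 5, so ∂M/∂p = 5/(p ln 10).
σ_M = (5/ln 10) · (σ_p/p) = 2.1715 × 0.31/1.509 = 2.1715 × 0.20543 = 0.44609.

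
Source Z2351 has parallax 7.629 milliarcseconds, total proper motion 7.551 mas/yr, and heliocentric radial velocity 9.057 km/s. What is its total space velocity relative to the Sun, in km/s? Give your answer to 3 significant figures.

10.2 km/s

d = 1/p = 1/0.007629″ = 131.08 pc.
μ = 7.551 mas/yr = 0.007551 ″/yr.
v_t = 4.740 μ d = 4.740 × 0.007551 × 131.08 = 4.6916 km/s.
v = √(v_r² + v_t²) = √(9.057² + 4.6916²) = √104.04 = 10.2 km/s.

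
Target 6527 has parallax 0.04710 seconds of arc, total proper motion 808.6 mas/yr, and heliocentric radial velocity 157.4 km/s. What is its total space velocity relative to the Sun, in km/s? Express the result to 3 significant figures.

d = 1/p = 1/0.04710″ = 21.231 pc.
μ = 808.6 mas/yr = 0.8086 ″/yr.
v_t = 4.740 μ d = 4.740 × 0.8086 × 21.231 = 81.373 km/s.
v = √(v_r² + v_t²) = √(157.4² + 81.373²) = √31396.3 = 177.19 km/s.

177 km/s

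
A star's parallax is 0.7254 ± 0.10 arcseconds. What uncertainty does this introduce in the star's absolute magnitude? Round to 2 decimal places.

σ_M = 0.30 mag

M = m − 5 log₁₀ d + 5 = m + 5 log₁₀ p + 5, so ∂M/∂p = 5/(p ln 10).
σ_M = (5/ln 10) · (σ_p/p) = 2.1715 × 0.10/0.7254 = 2.1715 × 0.13785 = 0.29934.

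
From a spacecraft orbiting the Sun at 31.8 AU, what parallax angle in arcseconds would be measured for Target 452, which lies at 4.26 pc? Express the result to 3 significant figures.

7.46 arcsec

p (arcsec) = B (AU) / d (pc).
p = 31.8 / 4.26 = 7.4648 arcsec.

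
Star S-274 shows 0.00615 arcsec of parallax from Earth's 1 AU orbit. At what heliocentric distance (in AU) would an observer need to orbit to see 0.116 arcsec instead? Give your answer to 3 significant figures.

Parallax scales linearly with baseline: p ∝ B, so B = p_target / p_Earth × 1 AU.
B = 0.116 / 0.00615 = 18.862 AU.

18.9 AU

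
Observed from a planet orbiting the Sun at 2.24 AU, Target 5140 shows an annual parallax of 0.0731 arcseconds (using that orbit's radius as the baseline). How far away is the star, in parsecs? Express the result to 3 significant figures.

30.6 pc

With baseline B (in AU) and parallax p (in arcsec), d = B/p parsecs.
d = 2.24 / 0.0731 = 30.643 pc.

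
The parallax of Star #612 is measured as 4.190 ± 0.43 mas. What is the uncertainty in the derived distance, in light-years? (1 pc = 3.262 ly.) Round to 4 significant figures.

79.90 ly

d = 1/p, so σ_d = σ_p / p².
σ_d = 0.000430 / (0.004190)² = 0.000430 / 0.000017556 = 24.493 pc = 24.493 × 3.262 ly = 79.896 ly.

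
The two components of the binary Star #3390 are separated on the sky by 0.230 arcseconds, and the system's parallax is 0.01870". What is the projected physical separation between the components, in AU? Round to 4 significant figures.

12.30 AU

d = 1/p = 1/0.01870″ = 53.476 pc.
At distance d (pc), an angle of θ arcsec spans θ·d AU: s = 0.230 × 53.476 = 12.299 AU.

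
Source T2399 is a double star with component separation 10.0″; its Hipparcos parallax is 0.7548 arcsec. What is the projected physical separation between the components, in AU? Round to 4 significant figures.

d = 1/p = 1/0.7548″ = 1.3249 pc.
At distance d (pc), an angle of θ arcsec spans θ·d AU: s = 10.0 × 1.3249 = 13.249 AU.

13.25 AU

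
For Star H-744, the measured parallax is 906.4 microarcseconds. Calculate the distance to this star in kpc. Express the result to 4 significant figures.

p = 906.4 microarcseconds = 0.0009064 arcsec.
d = 1/p = 1/0.0009064 = 1103.3 pc.
= 1.1033 kpc.

1.103 kpc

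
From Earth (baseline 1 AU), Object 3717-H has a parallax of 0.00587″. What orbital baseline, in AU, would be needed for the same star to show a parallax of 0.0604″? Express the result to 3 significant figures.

Parallax scales linearly with baseline: p ∝ B, so B = p_target / p_Earth × 1 AU.
B = 0.0604 / 0.00587 = 10.29 AU.

10.3 AU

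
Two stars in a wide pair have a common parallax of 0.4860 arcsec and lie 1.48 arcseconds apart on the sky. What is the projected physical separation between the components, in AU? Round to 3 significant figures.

d = 1/p = 1/0.4860″ = 2.0576 pc.
At distance d (pc), an angle of θ arcsec spans θ·d AU: s = 1.48 × 2.0576 = 3.0452 AU.

3.05 AU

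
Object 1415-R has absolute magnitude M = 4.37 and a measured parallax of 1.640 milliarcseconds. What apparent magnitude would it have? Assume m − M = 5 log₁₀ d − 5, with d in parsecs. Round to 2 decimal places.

d = 1/p = 1/0.001640″ = 609.76 pc.
m − M = 5 log₁₀ d − 5 = 5 log₁₀(609.76) − 5 = 13.9258 − 5 = 8.9258.
m = M + (m − M) = 4.37 + 8.9258 = 13.30.

m = 13.30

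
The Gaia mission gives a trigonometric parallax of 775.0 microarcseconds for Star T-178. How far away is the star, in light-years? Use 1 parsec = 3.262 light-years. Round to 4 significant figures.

4209 light years

p = 775.0 microarcseconds = 0.0007750 arcsec.
d = 1/p = 1/0.0007750 = 1290.3 pc.
In light-years: 1290.3 × 3.262 = 4209 ly.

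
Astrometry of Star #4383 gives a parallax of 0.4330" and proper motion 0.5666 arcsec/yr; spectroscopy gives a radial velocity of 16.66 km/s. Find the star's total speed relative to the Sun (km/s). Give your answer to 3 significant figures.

17.8 km/s

d = 1/p = 1/0.4330″ = 2.3095 pc.
v_t = 4.740 μ d = 4.740 × 0.5666 × 2.3095 = 6.2026 km/s.
v = √(v_r² + v_t²) = √(16.66² + 6.2026²) = √316.028 = 17.777 km/s.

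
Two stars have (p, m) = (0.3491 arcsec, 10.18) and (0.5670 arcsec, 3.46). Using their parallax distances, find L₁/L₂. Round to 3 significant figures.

L₁/L₂ = 0.00541

d₁ = 1/p₁ = 1/0.3491″ = 2.8645 pc; d₂ = 1/p₂ = 1/0.5670″ = 1.7637 pc.
M₁ = m₁ − 5 log₁₀ d₁ + 5 = 10.18 − 2.2852 + 5 = 12.8948.
M₂ = 3.46 − 1.2321 + 5 = 7.2279.
L₁/L₂ = 10^(0.4(M₂ − M₁)) = 10^(0.4 × (-5.6669)) = 10^(-2.26676) = 0.0054105.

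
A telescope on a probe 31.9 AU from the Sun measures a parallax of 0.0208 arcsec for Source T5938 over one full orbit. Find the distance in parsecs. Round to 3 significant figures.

With baseline B (in AU) and parallax p (in arcsec), d = B/p parsecs.
d = 31.9 / 0.0208 = 1533.7 pc.

1530 pc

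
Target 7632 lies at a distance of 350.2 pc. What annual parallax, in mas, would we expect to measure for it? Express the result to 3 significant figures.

2.86 mas

p = 1/d = 1/350.2 = 0.0028555 arcsec.
= 0.0028555 × 1000 = 2.8555 mas.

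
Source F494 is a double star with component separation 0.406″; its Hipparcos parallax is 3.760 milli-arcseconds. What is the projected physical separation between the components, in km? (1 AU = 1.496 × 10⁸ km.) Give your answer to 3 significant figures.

1.62 × 10^10 km

d = 1/p = 1/0.003760″ = 265.96 pc.
At distance d (pc), an angle of θ arcsec spans θ·d AU: s = 0.406 × 265.96 = 107.98 AU.
= 107.98 × 1.496 × 10⁸ km = 1.6154 × 10^10 km.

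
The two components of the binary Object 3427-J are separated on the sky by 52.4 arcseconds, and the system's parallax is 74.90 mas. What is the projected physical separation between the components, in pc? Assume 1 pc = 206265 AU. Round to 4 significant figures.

d = 1/p = 1/0.07490″ = 13.351 pc.
At distance d (pc), an angle of θ arcsec spans θ·d AU: s = 52.4 × 13.351 = 699.59 AU.
= 699.59 / 206265 = 0.0033917 pc.

0.003392 pc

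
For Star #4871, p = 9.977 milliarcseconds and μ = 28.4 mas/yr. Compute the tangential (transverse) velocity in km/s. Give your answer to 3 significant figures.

13.5 km/s

d = 1/p = 1/0.009977″ = 100.23 pc.
μ = 28.4 mas/yr = 0.0284 ″/yr.
v_t = 4.74 × μ × d = 4.74 × 0.0284 × 100.23 = 13.493 km/s.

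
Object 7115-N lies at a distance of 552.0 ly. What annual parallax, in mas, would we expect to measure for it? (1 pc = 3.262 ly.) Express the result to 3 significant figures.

5.91 mas

d = 552.0 ly ÷ 3.262 = 169.22 pc.
p = 1/d = 1/169.22 = 0.0059095 arcsec.
= 0.0059095 × 1000 = 5.9095 mas.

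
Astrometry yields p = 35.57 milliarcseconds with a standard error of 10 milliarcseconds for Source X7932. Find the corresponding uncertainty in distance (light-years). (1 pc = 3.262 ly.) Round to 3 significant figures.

d = 1/p, so σ_d = σ_p / p².
σ_d = 0.0100 / (0.03557)² = 0.0100 / 0.0012652 = 7.9039 pc = 7.9039 × 3.262 ly = 25.783 ly.

25.8 ly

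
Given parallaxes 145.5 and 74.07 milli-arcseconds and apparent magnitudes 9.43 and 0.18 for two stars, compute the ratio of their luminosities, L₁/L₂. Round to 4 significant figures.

d₁ = 1/p₁ = 1/0.1455″ = 6.8729 pc; d₂ = 1/p₂ = 1/0.07407″ = 13.501 pc.
M₁ = m₁ − 5 log₁₀ d₁ + 5 = 9.43 − 4.1857 + 5 = 10.2443.
M₂ = 0.18 − 5.6518 + 5 = -0.4718.
L₁/L₂ = 10^(0.4(M₂ − M₁)) = 10^(0.4 × (-10.7161)) = 10^(-4.28644) = 0.000051708.

L₁/L₂ = 5.171 × 10^-5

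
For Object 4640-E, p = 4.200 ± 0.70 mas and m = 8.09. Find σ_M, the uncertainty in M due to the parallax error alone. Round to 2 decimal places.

σ_M = 0.36 mag

M = m − 5 log₁₀ d + 5 = m + 5 log₁₀ p + 5, so ∂M/∂p = 5/(p ln 10).
σ_M = (5/ln 10) · (σ_p/p) = 2.1715 × 0.70/4.200 = 2.1715 × 0.16667 = 0.36192.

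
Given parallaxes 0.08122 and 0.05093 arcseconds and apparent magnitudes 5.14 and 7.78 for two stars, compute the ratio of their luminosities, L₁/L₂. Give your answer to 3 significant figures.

d₁ = 1/p₁ = 1/0.08122″ = 12.312 pc; d₂ = 1/p₂ = 1/0.05093″ = 19.635 pc.
M₁ = m₁ − 5 log₁₀ d₁ + 5 = 5.14 − 5.4516 + 5 = 4.6884.
M₂ = 7.78 − 6.4652 + 5 = 6.3148.
L₁/L₂ = 10^(0.4(M₂ − M₁)) = 10^(0.4 × 1.6264) = 10^0.65056 = 4.4726.

L₁/L₂ = 4.47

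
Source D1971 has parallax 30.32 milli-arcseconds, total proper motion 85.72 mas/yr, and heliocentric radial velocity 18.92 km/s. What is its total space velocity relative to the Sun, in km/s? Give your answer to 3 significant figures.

23.2 km/s

d = 1/p = 1/0.03032″ = 32.982 pc.
μ = 85.72 mas/yr = 0.08572 ″/yr.
v_t = 4.740 μ d = 4.740 × 0.08572 × 32.982 = 13.401 km/s.
v = √(v_r² + v_t²) = √(18.92² + 13.401²) = √537.553 = 23.185 km/s.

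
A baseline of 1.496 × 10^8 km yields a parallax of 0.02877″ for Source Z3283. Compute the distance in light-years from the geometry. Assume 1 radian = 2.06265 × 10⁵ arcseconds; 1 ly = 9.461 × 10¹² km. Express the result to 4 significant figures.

113.4 ly

θ = 0.02877″ = 0.02877/206265 = 1.3948 × 10^-7 rad.
d = B/θ = (1.496 × 10^8) / (1.3948 × 10^-7) = 1.0726 × 10^15 km = (1.0726 × 10^15) / (9.461 × 10^12) ly = 113.37 ly.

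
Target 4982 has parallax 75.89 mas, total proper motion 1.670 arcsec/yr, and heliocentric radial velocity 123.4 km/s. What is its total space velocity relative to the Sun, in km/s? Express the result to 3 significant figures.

d = 1/p = 1/0.07589″ = 13.177 pc.
v_t = 4.740 μ d = 4.740 × 1.670 × 13.177 = 104.31 km/s.
v = √(v_r² + v_t²) = √(123.4² + 104.31²) = √26108.1 = 161.58 km/s.

162 km/s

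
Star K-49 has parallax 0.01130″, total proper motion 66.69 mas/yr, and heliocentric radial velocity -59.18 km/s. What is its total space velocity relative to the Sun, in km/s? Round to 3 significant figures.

d = 1/p = 1/0.01130″ = 88.496 pc.
μ = 66.69 mas/yr = 0.06669 ″/yr.
v_t = 4.740 μ d = 4.740 × 0.06669 × 88.496 = 27.975 km/s.
v = √(v_r² + v_t²) = √((-59.18)² + 27.975²) = √4284.87 = 65.459 km/s.

65.5 km/s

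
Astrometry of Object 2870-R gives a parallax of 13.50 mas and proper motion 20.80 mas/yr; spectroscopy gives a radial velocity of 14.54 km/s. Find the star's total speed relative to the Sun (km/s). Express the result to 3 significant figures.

d = 1/p = 1/0.01350″ = 74.074 pc.
μ = 20.80 mas/yr = 0.02080 ″/yr.
v_t = 4.740 μ d = 4.740 × 0.02080 × 74.074 = 7.3031 km/s.
v = √(v_r² + v_t²) = √(14.54² + 7.3031²) = √264.747 = 16.271 km/s.

16.3 km/s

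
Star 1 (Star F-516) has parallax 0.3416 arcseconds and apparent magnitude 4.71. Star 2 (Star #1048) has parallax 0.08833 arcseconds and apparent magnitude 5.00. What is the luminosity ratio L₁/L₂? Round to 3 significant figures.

L₁/L₂ = 0.0873

d₁ = 1/p₁ = 1/0.3416″ = 2.9274 pc; d₂ = 1/p₂ = 1/0.08833″ = 11.321 pc.
M₁ = m₁ − 5 log₁₀ d₁ + 5 = 4.71 − 2.3324 + 5 = 7.3776.
M₂ = 5.00 − 5.2694 + 5 = 4.7306.
L₁/L₂ = 10^(0.4(M₂ − M₁)) = 10^(0.4 × (-2.6470)) = 10^(-1.05880) = 0.087337.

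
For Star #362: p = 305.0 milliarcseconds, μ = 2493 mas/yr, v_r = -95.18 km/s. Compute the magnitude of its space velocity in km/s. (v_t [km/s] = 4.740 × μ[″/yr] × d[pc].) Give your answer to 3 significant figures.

103 km/s

d = 1/p = 1/0.3050″ = 3.2787 pc.
μ = 2493 mas/yr = 2.493 ″/yr.
v_t = 4.740 μ d = 4.740 × 2.493 × 3.2787 = 38.744 km/s.
v = √(v_r² + v_t²) = √((-95.18)² + 38.744²) = √10560.3 = 102.76 km/s.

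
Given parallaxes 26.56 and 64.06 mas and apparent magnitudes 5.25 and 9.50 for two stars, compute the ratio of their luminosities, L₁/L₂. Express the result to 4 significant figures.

L₁/L₂ = 291.6

d₁ = 1/p₁ = 1/0.02656″ = 37.651 pc; d₂ = 1/p₂ = 1/0.06406″ = 15.61 pc.
M₁ = m₁ − 5 log₁₀ d₁ + 5 = 5.25 − 7.8789 + 5 = 2.3711.
M₂ = 9.50 − 5.9670 + 5 = 8.5330.
L₁/L₂ = 10^(0.4(M₂ − M₁)) = 10^(0.4 × 6.1619) = 10^2.46476 = 291.58.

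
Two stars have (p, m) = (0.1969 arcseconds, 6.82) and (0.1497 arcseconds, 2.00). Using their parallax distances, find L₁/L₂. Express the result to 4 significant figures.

d₁ = 1/p₁ = 1/0.1969″ = 5.0787 pc; d₂ = 1/p₂ = 1/0.1497″ = 6.68 pc.
M₁ = m₁ − 5 log₁₀ d₁ + 5 = 6.82 − 3.5288 + 5 = 8.2912.
M₂ = 2.00 − 4.1239 + 5 = 2.8761.
L₁/L₂ = 10^(0.4(M₂ − M₁)) = 10^(0.4 × (-5.4151)) = 10^(-2.16604) = 0.0068228.

L₁/L₂ = 0.006823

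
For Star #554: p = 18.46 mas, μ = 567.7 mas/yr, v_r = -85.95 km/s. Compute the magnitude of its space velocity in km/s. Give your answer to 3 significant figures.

169 km/s

d = 1/p = 1/0.01846″ = 54.171 pc.
μ = 567.7 mas/yr = 0.5677 ″/yr.
v_t = 4.740 μ d = 4.740 × 0.5677 × 54.171 = 145.77 km/s.
v = √(v_r² + v_t²) = √((-85.95)² + 145.77²) = √28636.3 = 169.22 km/s.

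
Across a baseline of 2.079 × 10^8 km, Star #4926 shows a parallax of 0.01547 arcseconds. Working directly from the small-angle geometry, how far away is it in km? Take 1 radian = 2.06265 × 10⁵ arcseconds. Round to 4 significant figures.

2.772 × 10^15 km

θ = 0.01547″ = 0.01547/206265 = 7.5001 × 10^-8 rad.
d = B/θ = (2.079 × 10^8) / (7.5001 × 10^-8) = 2.7720 × 10^15 km.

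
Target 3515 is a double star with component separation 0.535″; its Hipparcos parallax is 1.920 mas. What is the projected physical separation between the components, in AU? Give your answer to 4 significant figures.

278.6 AU

d = 1/p = 1/0.001920″ = 520.83 pc.
At distance d (pc), an angle of θ arcsec spans θ·d AU: s = 0.535 × 520.83 = 278.64 AU.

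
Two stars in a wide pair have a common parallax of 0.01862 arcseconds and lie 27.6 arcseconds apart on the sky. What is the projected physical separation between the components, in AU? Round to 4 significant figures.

d = 1/p = 1/0.01862″ = 53.706 pc.
At distance d (pc), an angle of θ arcsec spans θ·d AU: s = 27.6 × 53.706 = 1482.3 AU.

1482 AU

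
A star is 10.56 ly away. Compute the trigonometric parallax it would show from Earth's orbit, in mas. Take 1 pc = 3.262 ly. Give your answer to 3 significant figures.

d = 10.56 ly ÷ 3.262 = 3.2373 pc.
p = 1/d = 1/3.2373 = 0.3089 arcsec.
= 0.3089 × 1000 = 308.9 mas.

309 mas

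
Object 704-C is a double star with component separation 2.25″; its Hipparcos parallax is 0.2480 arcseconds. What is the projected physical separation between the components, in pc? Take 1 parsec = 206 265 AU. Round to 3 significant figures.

4.40 × 10^-5 pc

d = 1/p = 1/0.2480″ = 4.0323 pc.
At distance d (pc), an angle of θ arcsec spans θ·d AU: s = 2.25 × 4.0323 = 9.0727 AU.
= 9.0727 / 206265 = 4.3986 × 10^-5 pc.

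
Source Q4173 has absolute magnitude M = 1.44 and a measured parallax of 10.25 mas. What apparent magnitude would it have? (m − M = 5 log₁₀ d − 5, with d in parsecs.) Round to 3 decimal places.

m = 6.386

d = 1/p = 1/0.01025″ = 97.561 pc.
m − M = 5 log₁₀ d − 5 = 5 log₁₀(97.561) − 5 = 9.9464 − 5 = 4.9464.
m = M + (m − M) = 1.44 + 4.9464 = 6.386.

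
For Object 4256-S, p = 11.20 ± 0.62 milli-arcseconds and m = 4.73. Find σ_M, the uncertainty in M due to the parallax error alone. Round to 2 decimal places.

M = m − 5 log₁₀ d + 5 = m + 5 log₁₀ p + 5, so ∂M/∂p = 5/(p ln 10).
σ_M = (5/ln 10) · (σ_p/p) = 2.1715 × 0.62/11.20 = 2.1715 × 0.055357 = 0.12021.

σ_M = 0.12 mag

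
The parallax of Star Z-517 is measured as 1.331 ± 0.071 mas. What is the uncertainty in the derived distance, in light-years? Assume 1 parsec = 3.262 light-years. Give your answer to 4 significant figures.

d = 1/p, so σ_d = σ_p / p².
σ_d = 0.0000710 / (0.001331)² = 0.0000710 / 0.0000017716 = 40.077 pc = 40.077 × 3.262 ly = 130.73 ly.

130.7 ly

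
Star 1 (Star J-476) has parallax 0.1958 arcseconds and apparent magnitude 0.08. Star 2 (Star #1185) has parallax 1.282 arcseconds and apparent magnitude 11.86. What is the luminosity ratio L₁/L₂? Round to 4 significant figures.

L₁/L₂ = 2.209 × 10^6

d₁ = 1/p₁ = 1/0.1958″ = 5.1073 pc; d₂ = 1/p₂ = 1/1.282″ = 0.78003 pc.
M₁ = m₁ − 5 log₁₀ d₁ + 5 = 0.08 − 3.5410 + 5 = 1.5390.
M₂ = 11.86 − (-0.5394) + 5 = 17.3994.
L₁/L₂ = 10^(0.4(M₂ − M₁)) = 10^(0.4 × 15.8604) = 10^6.34416 = 2.2088 × 10^6.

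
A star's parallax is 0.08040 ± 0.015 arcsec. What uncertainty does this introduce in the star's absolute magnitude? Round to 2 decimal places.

M = m − 5 log₁₀ d + 5 = m + 5 log₁₀ p + 5, so ∂M/∂p = 5/(p ln 10).
σ_M = (5/ln 10) · (σ_p/p) = 2.1715 × 0.015/0.08040 = 2.1715 × 0.18657 = 0.40514.

σ_M = 0.41 mag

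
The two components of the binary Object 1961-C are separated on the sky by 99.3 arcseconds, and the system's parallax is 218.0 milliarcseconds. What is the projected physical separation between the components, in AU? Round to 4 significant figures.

455.5 AU

d = 1/p = 1/0.2180″ = 4.5872 pc.
At distance d (pc), an angle of θ arcsec spans θ·d AU: s = 99.3 × 4.5872 = 455.51 AU.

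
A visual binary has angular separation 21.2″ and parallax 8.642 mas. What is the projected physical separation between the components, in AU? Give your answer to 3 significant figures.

2450 AU

d = 1/p = 1/0.008642″ = 115.71 pc.
At distance d (pc), an angle of θ arcsec spans θ·d AU: s = 21.2 × 115.71 = 2453.1 AU.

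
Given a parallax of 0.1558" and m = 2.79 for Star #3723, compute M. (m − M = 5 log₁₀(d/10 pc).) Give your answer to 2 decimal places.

M = 3.75

d = 1/p = 1/0.1558″ = 6.4185 pc.
m − M = 5 log₁₀(6.4185) − 5 = 4.0372 − 5 = -0.9628.
M = m − (m − M) = 2.79 − (-0.9628) = 3.75.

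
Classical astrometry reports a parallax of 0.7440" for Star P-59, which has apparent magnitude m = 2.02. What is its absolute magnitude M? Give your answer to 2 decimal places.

d = 1/p = 1/0.7440″ = 1.3441 pc.
m − M = 5 log₁₀(1.3441) − 5 = 0.6422 − 5 = -4.3578.
M = m − (m − M) = 2.02 − (-4.3578) = 6.38.

M = 6.38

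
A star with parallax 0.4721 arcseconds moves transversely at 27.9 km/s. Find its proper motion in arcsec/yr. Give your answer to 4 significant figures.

2.779 arcsec/yr

d = 1/p = 1/0.4721″ = 2.1182 pc.
μ = v_t / (4.74 d) = 27.9 / (4.74 × 2.1182) = 27.9 / 10.04 = 2.7789 ″/yr.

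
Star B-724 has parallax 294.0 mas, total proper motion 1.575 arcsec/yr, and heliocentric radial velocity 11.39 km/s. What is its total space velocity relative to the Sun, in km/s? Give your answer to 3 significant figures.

d = 1/p = 1/0.2940″ = 3.4014 pc.
v_t = 4.740 μ d = 4.740 × 1.575 × 3.4014 = 25.393 km/s.
v = √(v_r² + v_t²) = √(11.39² + 25.393²) = √774.537 = 27.831 km/s.

27.8 km/s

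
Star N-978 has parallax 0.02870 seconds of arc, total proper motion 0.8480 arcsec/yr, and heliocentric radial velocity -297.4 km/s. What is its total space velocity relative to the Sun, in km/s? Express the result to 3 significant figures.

d = 1/p = 1/0.02870″ = 34.843 pc.
v_t = 4.740 μ d = 4.740 × 0.8480 × 34.843 = 140.05 km/s.
v = √(v_r² + v_t²) = √((-297.4)² + 140.05²) = √108061 = 328.73 km/s.

329 km/s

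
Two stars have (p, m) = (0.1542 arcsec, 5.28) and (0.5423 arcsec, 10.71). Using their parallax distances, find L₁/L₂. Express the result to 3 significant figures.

L₁/L₂ = 1840

d₁ = 1/p₁ = 1/0.1542″ = 6.4851 pc; d₂ = 1/p₂ = 1/0.5423″ = 1.844 pc.
M₁ = m₁ − 5 log₁₀ d₁ + 5 = 5.28 − 4.0596 + 5 = 6.2204.
M₂ = 10.71 − 1.3288 + 5 = 14.3812.
L₁/L₂ = 10^(0.4(M₂ − M₁)) = 10^(0.4 × 8.1608) = 10^3.26432 = 1837.9.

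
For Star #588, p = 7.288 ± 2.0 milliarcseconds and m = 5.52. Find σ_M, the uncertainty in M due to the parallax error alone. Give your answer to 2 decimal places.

M = m − 5 log₁₀ d + 5 = m + 5 log₁₀ p + 5, so ∂M/∂p = 5/(p ln 10).
σ_M = (5/ln 10) · (σ_p/p) = 2.1715 × 2.0/7.288 = 2.1715 × 0.27442 = 0.5959.

σ_M = 0.60 mag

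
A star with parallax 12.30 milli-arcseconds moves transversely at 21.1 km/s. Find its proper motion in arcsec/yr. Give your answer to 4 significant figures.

0.05475 arcsec/yr

d = 1/p = 1/0.01230″ = 81.301 pc.
μ = v_t / (4.74 d) = 21.1 / (4.74 × 81.301) = 21.1 / 385.37 = 0.054753 ″/yr.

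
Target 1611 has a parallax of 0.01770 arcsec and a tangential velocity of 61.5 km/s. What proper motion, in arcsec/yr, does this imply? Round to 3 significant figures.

d = 1/p = 1/0.01770″ = 56.497 pc.
μ = v_t / (4.74 d) = 61.5 / (4.74 × 56.497) = 61.5 / 267.8 = 0.22965 ″/yr.

0.230 arcsec/yr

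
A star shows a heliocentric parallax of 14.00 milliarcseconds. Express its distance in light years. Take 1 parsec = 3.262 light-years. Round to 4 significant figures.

p = 14.00 milliarcseconds = 0.01400 arcsec.
d = 1/p = 1/0.01400 = 71.429 pc.
In light-years: 71.429 × 3.262 = 233 ly.

233.0 light years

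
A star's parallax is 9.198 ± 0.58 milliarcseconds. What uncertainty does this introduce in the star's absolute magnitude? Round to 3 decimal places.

σ_M = 0.137 mag

M = m − 5 log₁₀ d + 5 = m + 5 log₁₀ p + 5, so ∂M/∂p = 5/(p ln 10).
σ_M = (5/ln 10) · (σ_p/p) = 2.1715 × 0.58/9.198 = 2.1715 × 0.063057 = 0.13693.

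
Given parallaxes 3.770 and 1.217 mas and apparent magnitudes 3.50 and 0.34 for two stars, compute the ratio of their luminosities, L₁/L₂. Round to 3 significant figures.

L₁/L₂ = 0.00567

d₁ = 1/p₁ = 1/0.003770″ = 265.25 pc; d₂ = 1/p₂ = 1/0.001217″ = 821.69 pc.
M₁ = m₁ − 5 log₁₀ d₁ + 5 = 3.50 − 12.1183 + 5 = -3.6183.
M₂ = 0.34 − 14.5735 + 5 = -9.2335.
L₁/L₂ = 10^(0.4(M₂ − M₁)) = 10^(0.4 × (-5.6152)) = 10^(-2.24608) = 0.0056744.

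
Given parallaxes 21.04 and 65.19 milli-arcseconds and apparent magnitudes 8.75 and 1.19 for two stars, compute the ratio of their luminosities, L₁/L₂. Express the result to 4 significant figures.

d₁ = 1/p₁ = 1/0.02104″ = 47.529 pc; d₂ = 1/p₂ = 1/0.06519″ = 15.34 pc.
M₁ = m₁ − 5 log₁₀ d₁ + 5 = 8.75 − 8.3848 + 5 = 5.3652.
M₂ = 1.19 − 5.9291 + 5 = 0.2609.
L₁/L₂ = 10^(0.4(M₂ − M₁)) = 10^(0.4 × (-5.1043)) = 10^(-2.04172) = 0.0090841.

L₁/L₂ = 0.009084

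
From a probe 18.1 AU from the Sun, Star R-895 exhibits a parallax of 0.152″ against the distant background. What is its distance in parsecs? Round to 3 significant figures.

119 pc

With baseline B (in AU) and parallax p (in arcsec), d = B/p parsecs.
d = 18.1 / 0.152 = 119.08 pc.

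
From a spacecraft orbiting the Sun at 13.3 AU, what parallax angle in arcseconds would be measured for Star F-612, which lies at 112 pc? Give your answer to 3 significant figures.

p (arcsec) = B (AU) / d (pc).
p = 13.3 / 112 = 0.11875 arcsec.

0.119 arcsec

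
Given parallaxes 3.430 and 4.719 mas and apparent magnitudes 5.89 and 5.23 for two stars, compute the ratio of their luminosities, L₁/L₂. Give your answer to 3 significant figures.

d₁ = 1/p₁ = 1/0.003430″ = 291.55 pc; d₂ = 1/p₂ = 1/0.004719″ = 211.91 pc.
M₁ = m₁ − 5 log₁₀ d₁ + 5 = 5.89 − 12.3236 + 5 = -1.4336.
M₂ = 5.23 − 11.6308 + 5 = -1.4008.
L₁/L₂ = 10^(0.4(M₂ − M₁)) = 10^(0.4 × 0.0328) = 10^0.01312 = 1.0307.

L₁/L₂ = 1.03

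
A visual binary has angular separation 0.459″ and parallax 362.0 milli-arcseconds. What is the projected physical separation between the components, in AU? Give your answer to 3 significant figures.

1.27 AU

d = 1/p = 1/0.3620″ = 2.7624 pc.
At distance d (pc), an angle of θ arcsec spans θ·d AU: s = 0.459 × 2.7624 = 1.2679 AU.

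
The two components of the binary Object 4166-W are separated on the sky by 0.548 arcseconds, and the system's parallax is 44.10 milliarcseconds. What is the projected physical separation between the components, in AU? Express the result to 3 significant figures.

d = 1/p = 1/0.04410″ = 22.676 pc.
At distance d (pc), an angle of θ arcsec spans θ·d AU: s = 0.548 × 22.676 = 12.426 AU.

12.4 AU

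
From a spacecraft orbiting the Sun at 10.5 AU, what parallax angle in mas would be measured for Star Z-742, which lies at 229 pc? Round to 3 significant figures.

p (arcsec) = B (AU) / d (pc).
p = 10.5 / 229 = 0.045852 arcsec = 45.852 mas.

45.9 mas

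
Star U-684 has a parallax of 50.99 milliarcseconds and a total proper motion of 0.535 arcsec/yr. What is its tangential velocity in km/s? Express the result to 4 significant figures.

49.73 km/s

d = 1/p = 1/0.05099″ = 19.612 pc.
v_t = 4.74 × μ × d = 4.74 × 0.535 × 19.612 = 49.734 km/s.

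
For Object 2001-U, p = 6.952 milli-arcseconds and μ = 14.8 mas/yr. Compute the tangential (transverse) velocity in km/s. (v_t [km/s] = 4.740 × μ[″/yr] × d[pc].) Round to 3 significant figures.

10.1 km/s

d = 1/p = 1/0.006952″ = 143.84 pc.
μ = 14.8 mas/yr = 0.0148 ″/yr.
v_t = 4.74 × μ × d = 4.74 × 0.0148 × 143.84 = 10.091 km/s.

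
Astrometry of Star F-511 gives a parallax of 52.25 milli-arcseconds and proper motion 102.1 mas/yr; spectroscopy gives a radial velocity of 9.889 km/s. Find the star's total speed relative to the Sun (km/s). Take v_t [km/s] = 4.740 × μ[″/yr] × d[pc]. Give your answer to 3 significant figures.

13.5 km/s

d = 1/p = 1/0.05225″ = 19.139 pc.
μ = 102.1 mas/yr = 0.1021 ″/yr.
v_t = 4.740 μ d = 4.740 × 0.1021 × 19.139 = 9.2624 km/s.
v = √(v_r² + v_t²) = √(9.889² + 9.2624²) = √183.584 = 13.549 km/s.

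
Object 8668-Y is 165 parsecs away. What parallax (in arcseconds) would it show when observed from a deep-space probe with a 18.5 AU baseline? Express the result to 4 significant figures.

p (arcsec) = B (AU) / d (pc).
p = 18.5 / 165 = 0.11212 arcsec.

0.1121 arcsec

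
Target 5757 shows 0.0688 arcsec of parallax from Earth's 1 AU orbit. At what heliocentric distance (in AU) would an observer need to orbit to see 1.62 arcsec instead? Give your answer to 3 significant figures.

Parallax scales linearly with baseline: p ∝ B, so B = p_target / p_Earth × 1 AU.
B = 1.62 / 0.0688 = 23.547 AU.

23.5 AU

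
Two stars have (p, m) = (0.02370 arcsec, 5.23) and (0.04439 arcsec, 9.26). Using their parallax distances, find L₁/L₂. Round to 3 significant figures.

L₁/L₂ = 144

d₁ = 1/p₁ = 1/0.02370″ = 42.194 pc; d₂ = 1/p₂ = 1/0.04439″ = 22.528 pc.
M₁ = m₁ − 5 log₁₀ d₁ + 5 = 5.23 − 8.1263 + 5 = 2.1037.
M₂ = 9.26 − 6.7636 + 5 = 7.4964.
L₁/L₂ = 10^(0.4(M₂ − M₁)) = 10^(0.4 × 5.3927) = 10^2.15708 = 143.58.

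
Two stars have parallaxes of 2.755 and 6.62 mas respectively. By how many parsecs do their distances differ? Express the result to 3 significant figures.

212 pc

d_A = 1/0.002755″ = 362.98 pc; d_B = 1/0.006620″ = 151.06 pc.
|d_B − d_A| = |151.06 − 362.98| = 211.92 pc.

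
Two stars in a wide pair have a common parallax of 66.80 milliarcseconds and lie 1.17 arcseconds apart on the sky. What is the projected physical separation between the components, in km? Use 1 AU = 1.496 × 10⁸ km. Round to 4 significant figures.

d = 1/p = 1/0.06680″ = 14.97 pc.
At distance d (pc), an angle of θ arcsec spans θ·d AU: s = 1.17 × 14.97 = 17.515 AU.
= 17.515 × 1.496 × 10⁸ km = 2.6202 × 10^9 km.

2.620 × 10^9 km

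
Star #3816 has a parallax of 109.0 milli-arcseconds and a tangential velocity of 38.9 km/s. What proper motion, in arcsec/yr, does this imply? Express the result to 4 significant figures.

0.8945 arcsec/yr

d = 1/p = 1/0.1090″ = 9.1743 pc.
μ = v_t / (4.74 d) = 38.9 / (4.74 × 9.1743) = 38.9 / 43.486 = 0.89454 ″/yr.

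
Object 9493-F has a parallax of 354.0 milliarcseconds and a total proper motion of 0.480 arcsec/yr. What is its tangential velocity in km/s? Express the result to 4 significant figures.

6.427 km/s

d = 1/p = 1/0.3540″ = 2.8249 pc.
v_t = 4.74 × μ × d = 4.74 × 0.480 × 2.8249 = 6.4272 km/s.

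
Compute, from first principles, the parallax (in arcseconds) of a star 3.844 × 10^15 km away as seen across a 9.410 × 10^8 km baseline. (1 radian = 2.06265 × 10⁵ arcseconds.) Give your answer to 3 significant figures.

θ ≈ B/d = (9.410 × 10^8) / (3.844 × 10^15) = 2.4480 × 10^-7 rad.
In arcseconds: 2.4480 × 10^-7 × 206265 = 0.050494″.

0.0505 arcsec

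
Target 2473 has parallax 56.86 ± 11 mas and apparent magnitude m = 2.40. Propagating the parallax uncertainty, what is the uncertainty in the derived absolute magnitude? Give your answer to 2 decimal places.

σ_M = 0.42 mag

M = m − 5 log₁₀ d + 5 = m + 5 log₁₀ p + 5, so ∂M/∂p = 5/(p ln 10).
σ_M = (5/ln 10) · (σ_p/p) = 2.1715 × 11/56.86 = 2.1715 × 0.19346 = 0.4201.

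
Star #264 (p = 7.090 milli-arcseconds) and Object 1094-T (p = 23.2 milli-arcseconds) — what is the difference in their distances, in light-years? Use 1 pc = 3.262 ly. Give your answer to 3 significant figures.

d_A = 1/0.007090″ = 141.04 pc; d_B = 1/0.02320″ = 43.103 pc.
|d_B − d_A| = |43.103 − 141.04| = 97.937 pc = 97.937 × 3.262 ly = 319.47 ly.

319 ly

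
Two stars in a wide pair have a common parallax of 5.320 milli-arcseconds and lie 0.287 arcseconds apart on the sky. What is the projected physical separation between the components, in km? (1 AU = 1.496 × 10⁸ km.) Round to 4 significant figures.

8.071 × 10^9 km

d = 1/p = 1/0.005320″ = 187.97 pc.
At distance d (pc), an angle of θ arcsec spans θ·d AU: s = 0.287 × 187.97 = 53.947 AU.
= 53.947 × 1.496 × 10⁸ km = 8.0705 × 10^9 km.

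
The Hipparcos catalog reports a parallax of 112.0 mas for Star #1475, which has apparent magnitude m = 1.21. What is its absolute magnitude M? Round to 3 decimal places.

M = 1.456

d = 1/p = 1/0.1120″ = 8.9286 pc.
m − M = 5 log₁₀(8.9286) − 5 = 4.7539 − 5 = -0.2461.
M = m − (m − M) = 1.21 − (-0.2461) = 1.456.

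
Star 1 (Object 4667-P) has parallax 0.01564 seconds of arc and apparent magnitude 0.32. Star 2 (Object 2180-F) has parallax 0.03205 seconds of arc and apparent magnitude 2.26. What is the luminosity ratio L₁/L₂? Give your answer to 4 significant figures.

d₁ = 1/p₁ = 1/0.01564″ = 63.939 pc; d₂ = 1/p₂ = 1/0.03205″ = 31.201 pc.
M₁ = m₁ − 5 log₁₀ d₁ + 5 = 0.32 − 9.0288 + 5 = -3.7088.
M₂ = 2.26 − 7.4708 + 5 = -0.2108.
L₁/L₂ = 10^(0.4(M₂ − M₁)) = 10^(0.4 × 3.4980) = 10^1.39920 = 25.073.

L₁/L₂ = 25.07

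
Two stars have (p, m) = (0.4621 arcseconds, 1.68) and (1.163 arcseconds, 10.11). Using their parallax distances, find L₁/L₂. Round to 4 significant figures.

d₁ = 1/p₁ = 1/0.4621″ = 2.164 pc; d₂ = 1/p₂ = 1/1.163″ = 0.85985 pc.
M₁ = m₁ − 5 log₁₀ d₁ + 5 = 1.68 − 1.6763 + 5 = 5.0037.
M₂ = 10.11 − (-0.3279) + 5 = 15.4379.
L₁/L₂ = 10^(0.4(M₂ − M₁)) = 10^(0.4 × 10.4342) = 10^4.17368 = 14917.

L₁/L₂ = 14920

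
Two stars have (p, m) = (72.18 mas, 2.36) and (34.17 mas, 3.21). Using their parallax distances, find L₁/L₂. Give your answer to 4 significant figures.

L₁/L₂ = 0.4903

d₁ = 1/p₁ = 1/0.07218″ = 13.854 pc; d₂ = 1/p₂ = 1/0.03417″ = 29.265 pc.
M₁ = m₁ − 5 log₁₀ d₁ + 5 = 2.36 − 5.7079 + 5 = 1.6521.
M₂ = 3.21 − 7.3317 + 5 = 0.8783.
L₁/L₂ = 10^(0.4(M₂ − M₁)) = 10^(0.4 × (-0.7738)) = 10^(-0.30952) = 0.49032.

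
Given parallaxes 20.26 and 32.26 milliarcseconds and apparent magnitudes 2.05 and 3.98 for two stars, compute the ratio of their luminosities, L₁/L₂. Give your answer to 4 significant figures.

d₁ = 1/p₁ = 1/0.02026″ = 49.358 pc; d₂ = 1/p₂ = 1/0.03226″ = 30.998 pc.
M₁ = m₁ − 5 log₁₀ d₁ + 5 = 2.05 − 8.4668 + 5 = -1.4168.
M₂ = 3.98 − 7.4567 + 5 = 1.5233.
L₁/L₂ = 10^(0.4(M₂ − M₁)) = 10^(0.4 × 2.9401) = 10^1.17604 = 14.998.

L₁/L₂ = 15.00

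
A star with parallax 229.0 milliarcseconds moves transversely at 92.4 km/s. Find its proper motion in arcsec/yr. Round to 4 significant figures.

4.464 arcsec/yr

d = 1/p = 1/0.2290″ = 4.3668 pc.
μ = v_t / (4.74 d) = 92.4 / (4.74 × 4.3668) = 92.4 / 20.699 = 4.464 ″/yr.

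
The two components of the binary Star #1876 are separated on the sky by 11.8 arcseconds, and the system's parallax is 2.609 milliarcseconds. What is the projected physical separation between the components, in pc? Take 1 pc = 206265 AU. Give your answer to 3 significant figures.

0.0219 pc

d = 1/p = 1/0.002609″ = 383.29 pc.
At distance d (pc), an angle of θ arcsec spans θ·d AU: s = 11.8 × 383.29 = 4522.8 AU.
= 4522.8 / 206265 = 0.021927 pc.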